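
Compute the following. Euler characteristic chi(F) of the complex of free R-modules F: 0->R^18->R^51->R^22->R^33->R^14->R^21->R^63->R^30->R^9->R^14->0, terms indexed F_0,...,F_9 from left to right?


chi = sum (-1)^i * rank:
(-1)^0*18=18
(-1)^1*51=-51
(-1)^2*22=22
(-1)^3*33=-33
(-1)^4*14=14
(-1)^5*21=-21
(-1)^6*63=63
(-1)^7*30=-30
(-1)^8*9=9
(-1)^9*14=-14
chi=-23


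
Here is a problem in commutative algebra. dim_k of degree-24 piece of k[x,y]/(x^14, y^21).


k[x,y], I = (x^14, y^21), d = 24
Need i < 14 and d-i < 21.
Range: 4 <= i <= 13.
H(24) = 10


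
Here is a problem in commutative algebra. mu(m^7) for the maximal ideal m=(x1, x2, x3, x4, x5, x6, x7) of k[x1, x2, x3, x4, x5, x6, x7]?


Graded Nakayama: mu(m^d) = dim_k (m^d/m^(d+1)) = #degree-7 monomials in 7 vars
C(n+d-1,d)=C(13,7)=1716


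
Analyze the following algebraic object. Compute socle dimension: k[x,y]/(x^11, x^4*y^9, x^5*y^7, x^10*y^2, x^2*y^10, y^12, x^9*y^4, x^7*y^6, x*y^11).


Socle = ann(m) = span of standard monomials u with x*u, y*u in I (staircase corners).
Minimal generators: x^11, x^10*y^2, x^9*y^4, x^7*y^6, x^5*y^7, x^4*y^9, x^2*y^10, x*y^11, y^12
Corners: y^11, xy^10, x^3y^9, x^4y^8, x^6y^6, x^8y^5, x^9y^3, x^10y
Socle dim=8


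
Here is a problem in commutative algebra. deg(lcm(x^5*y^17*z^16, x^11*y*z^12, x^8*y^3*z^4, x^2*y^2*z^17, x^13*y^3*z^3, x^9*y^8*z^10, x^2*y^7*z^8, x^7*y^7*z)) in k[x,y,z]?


lcm = componentwise max:
x: max(5,11,8,2,13,9,2,7)=13
y: max(17,1,3,2,3,8,7,7)=17
z: max(16,12,4,17,3,10,8,1)=17
Total=13+17+17=47


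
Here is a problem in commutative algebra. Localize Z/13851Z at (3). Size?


3-primary part: 13851=3^6*19
Size=3^6=729


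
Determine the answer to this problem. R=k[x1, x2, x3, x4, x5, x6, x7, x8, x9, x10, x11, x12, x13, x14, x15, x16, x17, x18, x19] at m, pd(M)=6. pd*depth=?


pd+depth=19
depth=19-6=13
pd*depth=6*13=78


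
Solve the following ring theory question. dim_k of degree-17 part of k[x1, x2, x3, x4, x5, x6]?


C(d+n-1,n-1)=C(22,5)=26334


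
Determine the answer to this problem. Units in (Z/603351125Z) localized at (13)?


Local ring = Z/4826809Z.
phi(4826809) = 13^5*(13-1) = 4455516


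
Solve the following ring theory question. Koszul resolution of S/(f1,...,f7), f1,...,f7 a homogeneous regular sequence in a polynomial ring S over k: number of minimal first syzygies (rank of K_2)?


Regular sequence => Koszul complex is the minimal free resolution.
Syz_1 minimally generated by Koszul relations f_i*e_j - f_j*e_i (i<j): mu(Syz_1) = beta_2 = C(m,2) = m(m-1)/2
m=7
7*6/2 = 21


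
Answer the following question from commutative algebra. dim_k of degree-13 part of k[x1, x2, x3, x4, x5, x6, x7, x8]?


C(d+n-1,n-1)=C(20,7)=77520


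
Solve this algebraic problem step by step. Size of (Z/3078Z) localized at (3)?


3-primary part: 3078=3^4*38
Size=3^4=81


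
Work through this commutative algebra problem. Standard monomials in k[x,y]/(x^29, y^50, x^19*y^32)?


k[x,y]/I, I = (x^29, y^50, x^19*y^32)
Rect: 29x50=1450. Corner: (29-19)x(50-32)=180.
dim = 1450-180 = 1270


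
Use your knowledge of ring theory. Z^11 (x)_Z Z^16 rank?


rank(M(x)N) = rank(M)*rank(N)
11*16 = 176


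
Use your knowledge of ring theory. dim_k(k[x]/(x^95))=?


Basis: 1,x,...,x^94
dim=95


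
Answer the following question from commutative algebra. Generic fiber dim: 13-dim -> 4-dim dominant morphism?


dim(fiber)=dim(X)-dim(Y)=13-4=9


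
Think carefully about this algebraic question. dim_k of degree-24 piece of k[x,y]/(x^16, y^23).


k[x,y], I = (x^16, y^23), d = 24
Need i < 16 and d-i < 23.
Range: 2 <= i <= 15.
H(24) = 14


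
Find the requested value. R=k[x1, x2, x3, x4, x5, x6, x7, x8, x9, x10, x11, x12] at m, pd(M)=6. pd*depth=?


pd+depth=12
depth=12-6=6
pd*depth=6*6=36


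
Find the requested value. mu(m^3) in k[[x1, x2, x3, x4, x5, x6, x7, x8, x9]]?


C(n+d-1,d)=C(11,3)=165


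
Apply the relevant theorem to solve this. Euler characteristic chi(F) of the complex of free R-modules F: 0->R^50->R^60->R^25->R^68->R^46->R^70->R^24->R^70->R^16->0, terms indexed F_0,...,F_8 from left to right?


chi = sum (-1)^i * rank:
(-1)^0*50=50
(-1)^1*60=-60
(-1)^2*25=25
(-1)^3*68=-68
(-1)^4*46=46
(-1)^5*70=-70
(-1)^6*24=24
(-1)^7*70=-70
(-1)^8*16=16
chi=-107


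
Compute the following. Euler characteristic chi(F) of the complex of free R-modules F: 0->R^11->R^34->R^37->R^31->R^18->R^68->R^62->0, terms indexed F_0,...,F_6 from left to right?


chi = sum (-1)^i * rank:
(-1)^0*11=11
(-1)^1*34=-34
(-1)^2*37=37
(-1)^3*31=-31
(-1)^4*18=18
(-1)^5*68=-68
(-1)^6*62=62
chi=-5


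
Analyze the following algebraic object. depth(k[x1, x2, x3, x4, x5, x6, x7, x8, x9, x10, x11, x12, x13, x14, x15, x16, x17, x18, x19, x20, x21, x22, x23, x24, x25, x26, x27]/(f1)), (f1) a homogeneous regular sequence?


depth(R)=27
depth(R/I)=27-1=26


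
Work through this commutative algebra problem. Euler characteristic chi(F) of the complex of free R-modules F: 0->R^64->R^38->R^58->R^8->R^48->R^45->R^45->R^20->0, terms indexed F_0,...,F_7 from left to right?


chi = sum (-1)^i * rank:
(-1)^0*64=64
(-1)^1*38=-38
(-1)^2*58=58
(-1)^3*8=-8
(-1)^4*48=48
(-1)^5*45=-45
(-1)^6*45=45
(-1)^7*20=-20
chi=104


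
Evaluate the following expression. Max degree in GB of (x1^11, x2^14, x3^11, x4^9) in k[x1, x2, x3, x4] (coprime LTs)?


Pure powers, coprime LTs => already GB.
Degrees: 11, 14, 11, 9
Max=14


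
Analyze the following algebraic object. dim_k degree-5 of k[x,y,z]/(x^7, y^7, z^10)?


Need i<7, j<7, k<10 with i+j+k=5.
For each i, j ranges over max(0,5-i-9)..min(6,5-i):
  i=0: j in [0,5] -> 6
  i=1: j in [0,4] -> 5
  i=2: j in [0,3] -> 4
  i=3: j in [0,2] -> 3
  i=4: j in [0,1] -> 2
  i=5: j in [0,0] -> 1
H(5) = 6+5+4+3+2+1 = 21


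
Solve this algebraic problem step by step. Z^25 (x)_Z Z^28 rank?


rank(M(x)N) = rank(M)*rank(N)
25*28 = 700


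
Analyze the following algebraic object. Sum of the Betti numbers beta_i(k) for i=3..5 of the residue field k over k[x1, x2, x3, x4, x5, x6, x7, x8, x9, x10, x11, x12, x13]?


Koszul resolution: beta_i(k)=C(n,i), n=13
C(13,3)=286, C(13,4)=715, C(13,5)=1287
Sum=2288


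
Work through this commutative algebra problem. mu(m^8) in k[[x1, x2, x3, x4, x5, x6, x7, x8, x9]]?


C(n+d-1,d)=C(16,8)=12870


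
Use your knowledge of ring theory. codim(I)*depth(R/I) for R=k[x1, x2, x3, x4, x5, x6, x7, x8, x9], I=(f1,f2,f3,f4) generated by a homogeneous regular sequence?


codim=4, depth=dim(R/I)=9-4=5
Product=4*5=20


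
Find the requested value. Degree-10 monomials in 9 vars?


C(d+n-1,n-1)=C(18,8)=43758


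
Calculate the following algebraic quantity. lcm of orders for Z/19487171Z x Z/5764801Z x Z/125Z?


Exponent = lcm of the cyclic orders; pairwise coprime => product.
11^7*7^8*5^3=19487171*5764801*125=14042457858496375


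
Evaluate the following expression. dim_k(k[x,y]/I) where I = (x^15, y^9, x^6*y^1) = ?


k[x,y]/I, I = (x^15, y^9, x^6*y^1)
Rect: 15x9=135. Corner: (15-6)x(9-1)=72.
dim = 135-72 = 63


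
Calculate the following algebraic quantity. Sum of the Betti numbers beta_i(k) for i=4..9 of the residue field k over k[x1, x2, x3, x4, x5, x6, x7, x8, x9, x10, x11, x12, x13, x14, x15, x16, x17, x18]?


Koszul resolution: beta_i(k)=C(n,i), n=18
C(18,4)=3060, C(18,5)=8568, C(18,6)=18564, C(18,7)=31824, C(18,8)=43758, C(18,9)=48620
Sum=154394


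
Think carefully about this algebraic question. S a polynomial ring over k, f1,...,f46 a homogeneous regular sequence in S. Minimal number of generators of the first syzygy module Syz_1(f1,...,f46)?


Regular sequence => Koszul complex is the minimal free resolution.
Syz_1 minimally generated by Koszul relations f_i*e_j - f_j*e_i (i<j): mu(Syz_1) = beta_2 = C(m,2) = m(m-1)/2
m=46
46*45/2 = 1035


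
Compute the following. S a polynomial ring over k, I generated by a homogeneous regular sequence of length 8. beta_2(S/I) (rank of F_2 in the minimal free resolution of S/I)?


Regular sequence => Koszul complex is the minimal free resolution.
Syz_1 minimally generated by Koszul relations f_i*e_j - f_j*e_i (i<j): mu(Syz_1) = beta_2 = C(m,2) = m(m-1)/2
m=8
8*7/2 = 28


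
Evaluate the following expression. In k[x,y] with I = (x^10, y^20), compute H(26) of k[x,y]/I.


k[x,y], I = (x^10, y^20), d = 26
Need i < 10 and d-i < 20.
Range: 7 <= i <= 9.
H(26) = 3


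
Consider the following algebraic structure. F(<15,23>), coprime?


gcd(15,23)=1 => F=ab-a-b=15*23-15-23=345-38=307


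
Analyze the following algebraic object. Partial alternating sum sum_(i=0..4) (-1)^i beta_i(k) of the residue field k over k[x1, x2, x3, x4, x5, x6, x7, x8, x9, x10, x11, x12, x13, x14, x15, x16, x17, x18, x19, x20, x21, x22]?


Koszul resolution: beta_i(k)=C(n,i), n=22
sum_(i=0..p) (-1)^i C(n,i) = (-1)^p C(n-1,p)
(-1)^4*C(21,4) = (-1)^4*5985 = 5985


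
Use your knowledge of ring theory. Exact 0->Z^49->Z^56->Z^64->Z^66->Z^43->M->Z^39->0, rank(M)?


Alt sum=0:
(-1)^0*49 + (-1)^1*56 + (-1)^2*64 + (-1)^3*66 + (-1)^4*43 + (-1)^5*? + (-1)^6*39=0
rank(M)=73


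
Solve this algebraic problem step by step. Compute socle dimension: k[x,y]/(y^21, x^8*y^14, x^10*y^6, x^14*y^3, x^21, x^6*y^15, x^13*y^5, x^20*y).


Socle = ann(m) = span of standard monomials u with x*u, y*u in I (staircase corners).
Minimal generators: x^21, x^20*y, x^14*y^3, x^13*y^5, x^10*y^6, x^8*y^14, x^6*y^15, y^21
Corners: x^5y^20, x^7y^14, x^9y^13, x^12y^5, x^13y^4, x^19y^2, x^20
Socle dim=7


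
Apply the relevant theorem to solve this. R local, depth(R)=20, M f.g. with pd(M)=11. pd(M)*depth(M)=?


pd+depth=20
depth=20-11=9
pd*depth=11*9=99


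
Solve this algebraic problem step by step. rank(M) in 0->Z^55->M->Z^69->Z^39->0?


Alt sum=0:
(-1)^0*55 + (-1)^1*? + (-1)^2*69 + (-1)^3*39=0
rank(M)=85


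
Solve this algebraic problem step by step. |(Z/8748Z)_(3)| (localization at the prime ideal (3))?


3-primary part: 8748=3^7*4
Size=3^7=2187


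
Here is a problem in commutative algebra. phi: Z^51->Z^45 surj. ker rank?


rank(ker) = 51-45 = 6


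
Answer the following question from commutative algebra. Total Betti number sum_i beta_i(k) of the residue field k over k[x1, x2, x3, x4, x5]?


Koszul resolution: beta_i(k)=C(n,i), n=5
sum_i C(5,i) = 2^5 = 32


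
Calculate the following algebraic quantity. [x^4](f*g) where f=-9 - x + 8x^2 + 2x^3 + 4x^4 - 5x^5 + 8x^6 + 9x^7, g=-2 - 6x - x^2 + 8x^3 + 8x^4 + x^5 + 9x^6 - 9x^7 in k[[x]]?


[x^4] = sum a_i*b_j, i+j=4
  -9*8=-72
  -1*8=-8
  8*-1=-8
  2*-6=-12
  4*-2=-8
Sum=-108


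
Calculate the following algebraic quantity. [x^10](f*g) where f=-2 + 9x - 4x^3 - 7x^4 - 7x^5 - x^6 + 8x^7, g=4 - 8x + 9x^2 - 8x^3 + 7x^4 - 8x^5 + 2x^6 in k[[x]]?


[x^10] = sum a_i*b_j, i+j=10
  -7*2=-14
  -7*-8=56
  -1*7=-7
  8*-8=-64
Sum=-29


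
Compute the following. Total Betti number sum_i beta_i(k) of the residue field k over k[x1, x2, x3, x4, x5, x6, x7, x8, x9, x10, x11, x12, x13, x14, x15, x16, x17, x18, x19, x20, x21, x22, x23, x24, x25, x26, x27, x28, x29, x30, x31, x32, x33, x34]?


Koszul resolution: beta_i(k)=C(n,i), n=34
sum_i C(34,i) = 2^34 = 17179869184


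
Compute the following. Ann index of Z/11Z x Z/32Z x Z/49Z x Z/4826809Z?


Exponent = lcm of the cyclic orders; pairwise coprime => product.
11^1*2^5*7^2*13^6=11*32*49*4826809=83252801632


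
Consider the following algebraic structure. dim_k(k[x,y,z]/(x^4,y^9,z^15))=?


Basis: x^iy^jz^k, i<4,j<9,k<15
4*9*15=540


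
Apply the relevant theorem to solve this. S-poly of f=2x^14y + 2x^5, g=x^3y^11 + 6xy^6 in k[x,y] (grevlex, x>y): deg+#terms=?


LT(f)=2x^14y, LT(g)=x^3y^11
lcm(LM)=x^14y^11
S(f,g) (scaled by 2 to clear denominators) = y^10*f - 2x^11*g = -12x^12y^6 + 2x^5y^10
2 terms, deg 18.
18+2=20


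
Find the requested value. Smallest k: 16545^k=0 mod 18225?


16545^k mod 18225:
k=1: 16545
k=2: 15750
k=3: 2700
k=4: 2025
k=5: 6075
k=6: 0
First zero at k = 6


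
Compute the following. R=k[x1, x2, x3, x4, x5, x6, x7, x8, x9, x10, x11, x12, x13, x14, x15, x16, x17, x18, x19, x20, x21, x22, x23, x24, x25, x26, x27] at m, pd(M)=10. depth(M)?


pd+depth=depth(R)=27
depth=27-10=17


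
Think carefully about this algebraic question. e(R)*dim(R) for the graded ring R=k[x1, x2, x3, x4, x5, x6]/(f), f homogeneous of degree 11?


e(R)=deg(f)=11, dim(R)=6-1=5
e*dim=11*5=55


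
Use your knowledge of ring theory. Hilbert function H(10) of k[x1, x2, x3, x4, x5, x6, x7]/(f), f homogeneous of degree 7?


C(16,6)-C(9,6)=8008-84=7924


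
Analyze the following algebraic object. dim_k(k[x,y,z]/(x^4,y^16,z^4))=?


Basis: x^iy^jz^k, i<4,j<16,k<4
4*16*4=256


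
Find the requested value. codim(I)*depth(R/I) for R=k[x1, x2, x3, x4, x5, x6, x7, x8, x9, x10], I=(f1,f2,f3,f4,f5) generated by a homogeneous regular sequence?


codim=5, depth=dim(R/I)=10-5=5
Product=5*5=25


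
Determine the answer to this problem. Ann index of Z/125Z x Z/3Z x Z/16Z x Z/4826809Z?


Exponent = lcm of the cyclic orders; pairwise coprime => product.
5^3*3^1*2^4*13^6=125*3*16*4826809=28960854000


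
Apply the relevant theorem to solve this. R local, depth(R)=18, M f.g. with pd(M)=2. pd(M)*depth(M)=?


pd+depth=18
depth=18-2=16
pd*depth=2*16=32


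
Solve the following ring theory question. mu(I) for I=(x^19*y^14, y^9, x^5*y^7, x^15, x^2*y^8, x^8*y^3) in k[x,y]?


Remove redundant (divisible by others).
x^19*y^14 redundant.
Min: x^15, x^8*y^3, x^5*y^7, x^2*y^8, y^9
Count=5


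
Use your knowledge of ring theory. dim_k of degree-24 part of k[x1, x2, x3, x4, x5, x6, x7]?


C(d+n-1,n-1)=C(30,6)=593775


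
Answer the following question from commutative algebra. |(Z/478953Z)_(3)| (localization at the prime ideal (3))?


3-primary part: 478953=3^8*73
Size=3^8=6561


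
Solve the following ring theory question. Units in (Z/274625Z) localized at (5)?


Local ring = Z/125Z.
phi(125) = 5^2*(5-1) = 100


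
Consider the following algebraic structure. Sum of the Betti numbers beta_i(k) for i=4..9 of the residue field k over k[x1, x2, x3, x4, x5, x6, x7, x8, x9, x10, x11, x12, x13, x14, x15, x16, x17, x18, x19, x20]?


Koszul resolution: beta_i(k)=C(n,i), n=20
C(20,4)=4845, C(20,5)=15504, C(20,6)=38760, C(20,7)=77520, C(20,8)=125970, C(20,9)=167960
Sum=430559


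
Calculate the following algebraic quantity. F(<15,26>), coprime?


gcd(15,26)=1 => F=ab-a-b=15*26-15-26=390-41=349


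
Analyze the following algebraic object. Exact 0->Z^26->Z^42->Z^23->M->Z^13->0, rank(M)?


Alt sum=0:
(-1)^0*26 + (-1)^1*42 + (-1)^2*23 + (-1)^3*? + (-1)^4*13=0
rank(M)=20


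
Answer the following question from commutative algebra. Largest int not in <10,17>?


gcd(10,17)=1 => F=ab-a-b=10*17-10-17=170-27=143


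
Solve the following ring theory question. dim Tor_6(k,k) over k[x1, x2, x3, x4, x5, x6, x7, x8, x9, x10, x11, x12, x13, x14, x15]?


Koszul: C(n,i)=C(15,6)=5005


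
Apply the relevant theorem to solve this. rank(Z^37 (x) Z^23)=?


rank(M(x)N) = rank(M)*rank(N)
37*23 = 851


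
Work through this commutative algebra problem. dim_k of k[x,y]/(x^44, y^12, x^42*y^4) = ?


k[x,y]/I, I = (x^44, y^12, x^42*y^4)
Rect: 44x12=528. Corner: (44-42)x(12-4)=16.
dim = 528-16 = 512


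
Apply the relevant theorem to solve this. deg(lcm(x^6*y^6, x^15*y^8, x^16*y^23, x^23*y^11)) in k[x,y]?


lcm = componentwise max:
x: max(6,15,16,23)=23
y: max(6,8,23,11)=23
Total=23+23=46


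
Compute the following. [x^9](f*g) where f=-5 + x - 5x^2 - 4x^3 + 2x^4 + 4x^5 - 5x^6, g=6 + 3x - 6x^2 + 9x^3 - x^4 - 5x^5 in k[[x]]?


[x^9] = sum a_i*b_j, i+j=9
  2*-5=-10
  4*-1=-4
  -5*9=-45
Sum=-59


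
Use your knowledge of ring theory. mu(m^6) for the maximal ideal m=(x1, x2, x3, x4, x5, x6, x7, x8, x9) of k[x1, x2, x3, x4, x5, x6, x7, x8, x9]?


Graded Nakayama: mu(m^d) = dim_k (m^d/m^(d+1)) = #degree-6 monomials in 9 vars
C(n+d-1,d)=C(14,6)=3003


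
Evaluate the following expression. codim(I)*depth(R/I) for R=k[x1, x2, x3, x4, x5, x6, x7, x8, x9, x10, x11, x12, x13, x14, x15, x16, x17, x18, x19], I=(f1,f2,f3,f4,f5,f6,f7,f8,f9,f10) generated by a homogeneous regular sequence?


codim=10, depth=dim(R/I)=19-10=9
Product=10*9=90


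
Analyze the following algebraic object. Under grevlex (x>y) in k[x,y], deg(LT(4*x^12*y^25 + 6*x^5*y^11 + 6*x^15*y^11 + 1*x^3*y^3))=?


LT: 4*x^12*y^25
deg_x=12, deg_y=25
Total=12+25=37


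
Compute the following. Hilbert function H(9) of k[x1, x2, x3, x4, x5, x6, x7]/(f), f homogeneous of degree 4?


C(15,6)-C(11,6)=5005-462=4543


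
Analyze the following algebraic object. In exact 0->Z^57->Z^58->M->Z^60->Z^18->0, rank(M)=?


Alt sum=0:
(-1)^0*57 + (-1)^1*58 + (-1)^2*? + (-1)^3*60 + (-1)^4*18=0
rank(M)=43


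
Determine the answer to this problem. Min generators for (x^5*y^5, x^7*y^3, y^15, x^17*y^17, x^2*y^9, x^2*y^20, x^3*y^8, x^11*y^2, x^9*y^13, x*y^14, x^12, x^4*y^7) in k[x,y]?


Remove redundant (divisible by others).
x^9*y^13 redundant.
x^17*y^17 redundant.
x^2*y^20 redundant.
Min: x^12, x^11*y^2, x^7*y^3, x^5*y^5, x^4*y^7, x^3*y^8, x^2*y^9, x*y^14, y^15
Count=9


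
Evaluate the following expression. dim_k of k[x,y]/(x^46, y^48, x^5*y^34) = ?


k[x,y]/I, I = (x^46, y^48, x^5*y^34)
Rect: 46x48=2208. Corner: (46-5)x(48-34)=574.
dim = 2208-574 = 1634


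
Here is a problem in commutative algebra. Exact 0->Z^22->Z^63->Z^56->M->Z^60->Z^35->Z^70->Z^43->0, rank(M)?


Alt sum=0:
(-1)^0*22 + (-1)^1*63 + (-1)^2*56 + (-1)^3*? + (-1)^4*60 + (-1)^5*35 + (-1)^6*70 + (-1)^7*43=0
rank(M)=67


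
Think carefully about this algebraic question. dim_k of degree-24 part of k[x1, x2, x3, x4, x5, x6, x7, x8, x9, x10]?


C(d+n-1,n-1)=C(33,9)=38567100


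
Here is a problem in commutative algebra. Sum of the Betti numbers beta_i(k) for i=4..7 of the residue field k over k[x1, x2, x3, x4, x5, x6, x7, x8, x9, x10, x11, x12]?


Koszul resolution: beta_i(k)=C(n,i), n=12
C(12,4)=495, C(12,5)=792, C(12,6)=924, C(12,7)=792
Sum=3003


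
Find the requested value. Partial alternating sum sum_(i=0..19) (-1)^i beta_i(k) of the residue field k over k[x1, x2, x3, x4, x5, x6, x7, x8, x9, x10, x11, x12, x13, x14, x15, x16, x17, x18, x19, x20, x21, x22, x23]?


Koszul resolution: beta_i(k)=C(n,i), n=23
sum_(i=0..p) (-1)^i C(n,i) = (-1)^p C(n-1,p)
(-1)^19*C(22,19) = (-1)^19*1540 = -1540


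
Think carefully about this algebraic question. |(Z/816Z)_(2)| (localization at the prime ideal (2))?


2-primary part: 816=2^4*51
Size=2^4=16


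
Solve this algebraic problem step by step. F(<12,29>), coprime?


gcd(12,29)=1 => F=ab-a-b=12*29-12-29=348-41=307


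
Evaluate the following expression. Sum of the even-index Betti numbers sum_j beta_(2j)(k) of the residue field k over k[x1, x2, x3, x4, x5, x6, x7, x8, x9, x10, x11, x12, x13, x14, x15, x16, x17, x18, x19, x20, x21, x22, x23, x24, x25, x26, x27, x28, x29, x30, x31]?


Koszul resolution: beta_i(k)=C(n,i), n=31
sum_even C(31,i) = 2^(n-1) = 2^30 = 1073741824


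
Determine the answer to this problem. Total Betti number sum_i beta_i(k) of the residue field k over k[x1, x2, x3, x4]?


Koszul resolution: beta_i(k)=C(n,i), n=4
sum_i C(4,i) = 2^4 = 16


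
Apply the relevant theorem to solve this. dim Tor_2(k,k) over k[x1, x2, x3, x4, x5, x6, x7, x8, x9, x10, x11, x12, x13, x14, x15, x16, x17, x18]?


Koszul: C(n,i)=C(18,2)=153


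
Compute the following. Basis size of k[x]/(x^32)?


Basis: 1,x,...,x^31
dim=32


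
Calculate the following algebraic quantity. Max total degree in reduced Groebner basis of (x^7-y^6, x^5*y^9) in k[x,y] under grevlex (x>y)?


LT(f1)=x^7, LT(f2)=x^5y^9, lcm=x^7y^9
S(f1,f2) = y^9*f1 - x^2*f2 = -y^15
Reduced GB = {f1, f2, y^15}; degrees 7, 14, 15
Max = 15


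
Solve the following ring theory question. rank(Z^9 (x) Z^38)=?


rank(M(x)N) = rank(M)*rank(N)
9*38 = 342


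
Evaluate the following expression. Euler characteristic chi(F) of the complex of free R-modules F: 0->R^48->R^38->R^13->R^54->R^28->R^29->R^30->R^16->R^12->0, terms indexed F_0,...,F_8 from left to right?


chi = sum (-1)^i * rank:
(-1)^0*48=48
(-1)^1*38=-38
(-1)^2*13=13
(-1)^3*54=-54
(-1)^4*28=28
(-1)^5*29=-29
(-1)^6*30=30
(-1)^7*16=-16
(-1)^8*12=12
chi=-6


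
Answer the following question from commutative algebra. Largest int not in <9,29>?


gcd(9,29)=1 => F=ab-a-b=9*29-9-29=261-38=223


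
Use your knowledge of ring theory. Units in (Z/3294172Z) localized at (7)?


Local ring = Z/823543Z.
phi(823543) = 7^6*(7-1) = 705894


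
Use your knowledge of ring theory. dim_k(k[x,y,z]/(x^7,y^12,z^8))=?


Basis: x^iy^jz^k, i<7,j<12,k<8
7*12*8=672


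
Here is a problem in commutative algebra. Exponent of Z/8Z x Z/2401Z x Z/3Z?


Exponent = lcm of the cyclic orders; pairwise coprime => product.
2^3*7^4*3^1=8*2401*3=57624


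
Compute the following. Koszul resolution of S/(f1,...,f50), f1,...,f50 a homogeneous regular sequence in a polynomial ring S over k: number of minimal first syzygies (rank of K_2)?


Regular sequence => Koszul complex is the minimal free resolution.
Syz_1 minimally generated by Koszul relations f_i*e_j - f_j*e_i (i<j): mu(Syz_1) = beta_2 = C(m,2) = m(m-1)/2
m=50
50*49/2 = 1225


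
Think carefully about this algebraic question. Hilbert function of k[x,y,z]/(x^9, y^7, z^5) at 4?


Need i<9, j<7, k<5 with i+j+k=4.
For each i, j ranges over max(0,4-i-4)..min(6,4-i):
  i=0: j in [0,4] -> 5
  i=1: j in [0,3] -> 4
  i=2: j in [0,2] -> 3
  i=3: j in [0,1] -> 2
  i=4: j in [0,0] -> 1
H(4) = 5+4+3+2+1 = 15


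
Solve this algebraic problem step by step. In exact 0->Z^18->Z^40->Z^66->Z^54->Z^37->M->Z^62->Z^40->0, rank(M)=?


Alt sum=0:
(-1)^0*18 + (-1)^1*40 + (-1)^2*66 + (-1)^3*54 + (-1)^4*37 + (-1)^5*? + (-1)^6*62 + (-1)^7*40=0
rank(M)=49


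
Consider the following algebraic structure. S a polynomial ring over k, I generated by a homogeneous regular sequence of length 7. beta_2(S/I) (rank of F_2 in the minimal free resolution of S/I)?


Regular sequence => Koszul complex is the minimal free resolution.
Syz_1 minimally generated by Koszul relations f_i*e_j - f_j*e_i (i<j): mu(Syz_1) = beta_2 = C(m,2) = m(m-1)/2
m=7
7*6/2 = 21


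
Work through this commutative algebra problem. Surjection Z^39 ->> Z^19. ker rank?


rank(ker) = 39-19 = 20


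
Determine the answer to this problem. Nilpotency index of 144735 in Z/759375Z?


144735^k mod 759375:
k=1: 144735
k=2: 101475
k=3: 671625
k=4: 50625
k=5: 0
First zero at k = 5


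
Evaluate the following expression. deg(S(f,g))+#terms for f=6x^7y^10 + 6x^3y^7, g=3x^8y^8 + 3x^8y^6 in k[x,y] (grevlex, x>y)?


LT(f)=6x^7y^10, LT(g)=3x^8y^8
lcm(LM)=x^8y^10
S(f,g) (scaled by 18 to clear denominators) = 3x*f - 6y^2*g = -18x^8y^8 + 18x^4y^7
2 terms, deg 16.
16+2=18


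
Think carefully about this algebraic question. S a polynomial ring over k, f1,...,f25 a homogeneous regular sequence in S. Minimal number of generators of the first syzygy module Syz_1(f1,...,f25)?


Regular sequence => Koszul complex is the minimal free resolution.
Syz_1 minimally generated by Koszul relations f_i*e_j - f_j*e_i (i<j): mu(Syz_1) = beta_2 = C(m,2) = m(m-1)/2
m=25
25*24/2 = 300


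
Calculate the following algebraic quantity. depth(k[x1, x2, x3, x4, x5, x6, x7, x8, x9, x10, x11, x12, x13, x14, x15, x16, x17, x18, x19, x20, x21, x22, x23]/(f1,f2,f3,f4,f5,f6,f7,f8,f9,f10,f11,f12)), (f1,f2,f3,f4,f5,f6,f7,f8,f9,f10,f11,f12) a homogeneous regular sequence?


depth(R)=23
depth(R/I)=23-12=11


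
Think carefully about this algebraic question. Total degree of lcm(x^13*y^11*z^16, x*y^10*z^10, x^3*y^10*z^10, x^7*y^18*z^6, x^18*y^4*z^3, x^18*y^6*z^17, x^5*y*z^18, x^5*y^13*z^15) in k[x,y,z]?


lcm = componentwise max:
x: max(13,1,3,7,18,18,5,5)=18
y: max(11,10,10,18,4,6,1,13)=18
z: max(16,10,10,6,3,17,18,15)=18
Total=18+18+18=54


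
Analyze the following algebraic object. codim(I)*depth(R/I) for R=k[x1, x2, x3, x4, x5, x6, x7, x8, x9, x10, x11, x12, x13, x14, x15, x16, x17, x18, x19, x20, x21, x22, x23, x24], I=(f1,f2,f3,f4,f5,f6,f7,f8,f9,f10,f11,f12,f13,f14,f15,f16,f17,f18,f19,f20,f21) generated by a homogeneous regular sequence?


codim=21, depth=dim(R/I)=24-21=3
Product=21*3=63


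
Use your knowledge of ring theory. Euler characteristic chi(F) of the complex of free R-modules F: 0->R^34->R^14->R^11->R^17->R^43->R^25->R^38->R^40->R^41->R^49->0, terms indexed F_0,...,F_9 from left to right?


chi = sum (-1)^i * rank:
(-1)^0*34=34
(-1)^1*14=-14
(-1)^2*11=11
(-1)^3*17=-17
(-1)^4*43=43
(-1)^5*25=-25
(-1)^6*38=38
(-1)^7*40=-40
(-1)^8*41=41
(-1)^9*49=-49
chi=22


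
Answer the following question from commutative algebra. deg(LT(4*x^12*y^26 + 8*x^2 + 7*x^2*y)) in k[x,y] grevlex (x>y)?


LT: 4*x^12*y^26
deg_x=12, deg_y=26
Total=12+26=38


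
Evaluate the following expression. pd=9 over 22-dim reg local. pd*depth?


pd+depth=22
depth=22-9=13
pd*depth=9*13=117


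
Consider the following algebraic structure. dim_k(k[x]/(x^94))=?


Basis: 1,x,...,x^93
dim=94


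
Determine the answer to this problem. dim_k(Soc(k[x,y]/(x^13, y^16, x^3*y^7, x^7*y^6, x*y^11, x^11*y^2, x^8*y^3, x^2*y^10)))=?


Socle = ann(m) = span of standard monomials u with x*u, y*u in I (staircase corners).
Minimal generators: x^13, x^11*y^2, x^8*y^3, x^7*y^6, x^3*y^7, x^2*y^10, x*y^11, y^16
Corners: y^15, xy^10, x^2y^9, x^6y^6, x^7y^5, x^10y^2, x^12y
Socle dim=7


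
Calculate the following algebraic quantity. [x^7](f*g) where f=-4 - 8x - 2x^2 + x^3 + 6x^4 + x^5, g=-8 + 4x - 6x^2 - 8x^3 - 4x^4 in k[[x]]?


[x^7] = sum a_i*b_j, i+j=7
  1*-4=-4
  6*-8=-48
  1*-6=-6
Sum=-58


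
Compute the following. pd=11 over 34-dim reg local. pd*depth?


pd+depth=34
depth=34-11=23
pd*depth=11*23=253


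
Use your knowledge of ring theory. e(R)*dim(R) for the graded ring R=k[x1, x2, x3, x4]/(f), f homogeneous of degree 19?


e(R)=deg(f)=19, dim(R)=4-1=3
e*dim=19*3=57


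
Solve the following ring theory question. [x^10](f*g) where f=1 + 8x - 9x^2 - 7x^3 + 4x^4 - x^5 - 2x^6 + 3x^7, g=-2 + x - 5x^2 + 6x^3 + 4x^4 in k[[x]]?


[x^10] = sum a_i*b_j, i+j=10
  -2*4=-8
  3*6=18
Sum=10


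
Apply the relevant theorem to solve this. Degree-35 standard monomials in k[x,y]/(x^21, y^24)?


k[x,y], I = (x^21, y^24), d = 35
Need i < 21 and d-i < 24.
Range: 12 <= i <= 20.
H(35) = 9


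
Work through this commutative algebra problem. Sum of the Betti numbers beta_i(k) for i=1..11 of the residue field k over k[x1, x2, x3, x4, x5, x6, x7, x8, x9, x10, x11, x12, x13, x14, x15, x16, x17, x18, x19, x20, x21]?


Koszul resolution: beta_i(k)=C(n,i), n=21
C(21,1)=21, C(21,2)=210, C(21,3)=1330, C(21,4)=5985, C(21,5)=20349, C(21,6)=54264, C(21,7)=116280, C(21,8)=203490, C(21,9)=293930, C(21,10)=352716, C(21,11)=352716
Sum=1401291


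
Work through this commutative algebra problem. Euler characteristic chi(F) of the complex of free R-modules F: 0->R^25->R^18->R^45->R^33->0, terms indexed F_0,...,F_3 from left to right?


chi = sum (-1)^i * rank:
(-1)^0*25=25
(-1)^1*18=-18
(-1)^2*45=45
(-1)^3*33=-33
chi=19


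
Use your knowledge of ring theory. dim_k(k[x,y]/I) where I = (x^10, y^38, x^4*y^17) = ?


k[x,y]/I, I = (x^10, y^38, x^4*y^17)
Rect: 10x38=380. Corner: (10-4)x(38-17)=126.
dim = 380-126 = 254


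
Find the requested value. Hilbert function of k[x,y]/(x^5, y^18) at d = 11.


k[x,y], I = (x^5, y^18), d = 11
Need i < 5 and d-i < 18.
Range: 0 <= i <= 4.
H(11) = 5


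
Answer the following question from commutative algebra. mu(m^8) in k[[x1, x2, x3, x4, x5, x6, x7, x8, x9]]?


C(n+d-1,d)=C(16,8)=12870


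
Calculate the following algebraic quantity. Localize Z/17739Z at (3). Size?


3-primary part: 17739=3^5*73
Size=3^5=243


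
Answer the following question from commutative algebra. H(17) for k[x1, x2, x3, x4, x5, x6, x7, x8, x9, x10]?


C(d+n-1,n-1)=C(26,9)=3124550


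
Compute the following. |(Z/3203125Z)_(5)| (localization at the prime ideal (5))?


5-primary part: 3203125=5^7*41
Size=5^7=78125


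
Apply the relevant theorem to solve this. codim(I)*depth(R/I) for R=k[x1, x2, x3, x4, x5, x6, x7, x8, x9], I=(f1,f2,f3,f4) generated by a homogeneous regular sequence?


codim=4, depth=dim(R/I)=9-4=5
Product=4*5=20


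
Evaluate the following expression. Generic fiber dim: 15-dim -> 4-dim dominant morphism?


dim(fiber)=dim(X)-dim(Y)=15-4=11


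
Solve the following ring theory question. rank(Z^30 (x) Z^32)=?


rank(M(x)N) = rank(M)*rank(N)
30*32 = 960


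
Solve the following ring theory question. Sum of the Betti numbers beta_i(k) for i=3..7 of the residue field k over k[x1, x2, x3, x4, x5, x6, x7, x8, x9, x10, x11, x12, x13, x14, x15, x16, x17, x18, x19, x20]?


Koszul resolution: beta_i(k)=C(n,i), n=20
C(20,3)=1140, C(20,4)=4845, C(20,5)=15504, C(20,6)=38760, C(20,7)=77520
Sum=137769


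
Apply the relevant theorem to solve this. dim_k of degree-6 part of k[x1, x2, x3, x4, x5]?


C(d+n-1,n-1)=C(10,4)=210


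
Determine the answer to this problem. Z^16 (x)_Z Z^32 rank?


rank(M(x)N) = rank(M)*rank(N)
16*32 = 512


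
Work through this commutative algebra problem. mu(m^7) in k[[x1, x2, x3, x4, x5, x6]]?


C(n+d-1,d)=C(12,7)=792


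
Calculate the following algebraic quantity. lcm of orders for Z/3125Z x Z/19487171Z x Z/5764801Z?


Exponent = lcm of the cyclic orders; pairwise coprime => product.
5^5*11^7*7^8=3125*19487171*5764801=351061446462409375


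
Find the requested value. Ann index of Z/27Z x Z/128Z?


Exponent = lcm of the cyclic orders; pairwise coprime => product.
3^3*2^7=27*128=3456


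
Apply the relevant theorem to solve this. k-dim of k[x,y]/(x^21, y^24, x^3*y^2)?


k[x,y]/I, I = (x^21, y^24, x^3*y^2)
Rect: 21x24=504. Corner: (21-3)x(24-2)=396.
dim = 504-396 = 108


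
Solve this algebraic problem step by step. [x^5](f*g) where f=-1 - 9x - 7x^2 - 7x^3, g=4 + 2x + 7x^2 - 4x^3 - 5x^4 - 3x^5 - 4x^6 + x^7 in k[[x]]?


[x^5] = sum a_i*b_j, i+j=5
  -1*-3=3
  -9*-5=45
  -7*-4=28
  -7*7=-49
Sum=27


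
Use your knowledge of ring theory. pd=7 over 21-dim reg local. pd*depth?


pd+depth=21
depth=21-7=14
pd*depth=7*14=98


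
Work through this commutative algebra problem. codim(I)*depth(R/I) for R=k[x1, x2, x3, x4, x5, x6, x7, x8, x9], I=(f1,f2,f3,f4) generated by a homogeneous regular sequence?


codim=4, depth=dim(R/I)=9-4=5
Product=4*5=20


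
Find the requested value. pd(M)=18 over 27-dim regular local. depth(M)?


pd+depth=depth(R)=27
depth=27-18=9


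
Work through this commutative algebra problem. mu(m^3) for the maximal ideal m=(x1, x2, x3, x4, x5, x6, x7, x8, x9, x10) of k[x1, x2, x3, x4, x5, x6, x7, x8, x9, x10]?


Graded Nakayama: mu(m^d) = dim_k (m^d/m^(d+1)) = #degree-3 monomials in 10 vars
C(n+d-1,d)=C(12,3)=220


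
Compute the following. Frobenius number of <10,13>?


gcd(10,13)=1 => F=ab-a-b=10*13-10-13=130-23=107


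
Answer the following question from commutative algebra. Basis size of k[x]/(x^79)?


Basis: 1,x,...,x^78
dim=79


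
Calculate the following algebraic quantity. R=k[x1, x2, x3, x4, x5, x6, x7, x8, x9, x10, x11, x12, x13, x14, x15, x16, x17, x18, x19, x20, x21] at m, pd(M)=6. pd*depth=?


pd+depth=21
depth=21-6=15
pd*depth=6*15=90


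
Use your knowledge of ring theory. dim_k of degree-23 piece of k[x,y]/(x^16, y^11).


k[x,y], I = (x^16, y^11), d = 23
Need i < 16 and d-i < 11.
Range: 13 <= i <= 15.
H(23) = 3


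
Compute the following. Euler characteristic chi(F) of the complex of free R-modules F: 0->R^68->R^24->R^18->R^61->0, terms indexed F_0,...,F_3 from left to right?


chi = sum (-1)^i * rank:
(-1)^0*68=68
(-1)^1*24=-24
(-1)^2*18=18
(-1)^3*61=-61
chi=1


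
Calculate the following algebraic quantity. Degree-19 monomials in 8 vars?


C(d+n-1,n-1)=C(26,7)=657800


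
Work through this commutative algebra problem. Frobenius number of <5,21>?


gcd(5,21)=1 => F=ab-a-b=5*21-5-21=105-26=79


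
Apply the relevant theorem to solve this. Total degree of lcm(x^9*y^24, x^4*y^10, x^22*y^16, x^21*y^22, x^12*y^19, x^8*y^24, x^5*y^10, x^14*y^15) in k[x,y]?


lcm = componentwise max:
x: max(9,4,22,21,12,8,5,14)=22
y: max(24,10,16,22,19,24,10,15)=24
Total=22+24=46


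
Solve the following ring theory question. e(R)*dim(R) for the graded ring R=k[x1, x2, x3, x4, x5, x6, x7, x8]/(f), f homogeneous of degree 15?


e(R)=deg(f)=15, dim(R)=8-1=7
e*dim=15*7=105


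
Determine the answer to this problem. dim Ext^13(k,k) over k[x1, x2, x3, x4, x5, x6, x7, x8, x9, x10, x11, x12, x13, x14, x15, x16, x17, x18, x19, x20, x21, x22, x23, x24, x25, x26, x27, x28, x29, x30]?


C(n,i)=C(30,13)=119759850


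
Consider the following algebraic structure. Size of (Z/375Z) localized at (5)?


5-primary part: 375=5^3*3
Size=5^3=125


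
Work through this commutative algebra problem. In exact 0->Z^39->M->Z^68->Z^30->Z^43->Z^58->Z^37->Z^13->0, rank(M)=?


Alt sum=0:
(-1)^0*39 + (-1)^1*? + (-1)^2*68 + (-1)^3*30 + (-1)^4*43 + (-1)^5*58 + (-1)^6*37 + (-1)^7*13=0
rank(M)=86


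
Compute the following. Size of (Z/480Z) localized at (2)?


2-primary part: 480=2^5*15
Size=2^5=32


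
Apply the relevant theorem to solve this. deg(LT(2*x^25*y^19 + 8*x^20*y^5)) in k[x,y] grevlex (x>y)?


LT: 2*x^25*y^19
deg_x=25, deg_y=19
Total=25+19=44


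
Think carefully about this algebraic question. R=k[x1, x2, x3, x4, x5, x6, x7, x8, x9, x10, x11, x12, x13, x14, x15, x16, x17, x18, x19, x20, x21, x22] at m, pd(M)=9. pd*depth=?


pd+depth=22
depth=22-9=13
pd*depth=9*13=117


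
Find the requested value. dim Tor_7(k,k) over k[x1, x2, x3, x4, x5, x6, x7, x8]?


Koszul: C(n,i)=C(8,7)=8


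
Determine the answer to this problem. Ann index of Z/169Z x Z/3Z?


Exponent = lcm of the cyclic orders; pairwise coprime => product.
13^2*3^1=169*3=507


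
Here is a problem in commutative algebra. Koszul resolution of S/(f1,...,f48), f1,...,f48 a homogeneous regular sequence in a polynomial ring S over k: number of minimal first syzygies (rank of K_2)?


Regular sequence => Koszul complex is the minimal free resolution.
Syz_1 minimally generated by Koszul relations f_i*e_j - f_j*e_i (i<j): mu(Syz_1) = beta_2 = C(m,2) = m(m-1)/2
m=48
48*47/2 = 1128


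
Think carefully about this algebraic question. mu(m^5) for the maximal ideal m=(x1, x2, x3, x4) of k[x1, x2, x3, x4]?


Graded Nakayama: mu(m^d) = dim_k (m^d/m^(d+1)) = #degree-5 monomials in 4 vars
C(n+d-1,d)=C(8,5)=56


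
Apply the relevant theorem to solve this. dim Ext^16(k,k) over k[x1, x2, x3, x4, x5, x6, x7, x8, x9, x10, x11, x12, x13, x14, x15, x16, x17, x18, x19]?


C(n,i)=C(19,16)=969


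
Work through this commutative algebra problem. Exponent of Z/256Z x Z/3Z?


Exponent = lcm of the cyclic orders; pairwise coprime => product.
2^8*3^1=256*3=768


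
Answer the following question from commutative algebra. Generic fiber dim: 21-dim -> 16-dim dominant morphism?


dim(fiber)=dim(X)-dim(Y)=21-16=5


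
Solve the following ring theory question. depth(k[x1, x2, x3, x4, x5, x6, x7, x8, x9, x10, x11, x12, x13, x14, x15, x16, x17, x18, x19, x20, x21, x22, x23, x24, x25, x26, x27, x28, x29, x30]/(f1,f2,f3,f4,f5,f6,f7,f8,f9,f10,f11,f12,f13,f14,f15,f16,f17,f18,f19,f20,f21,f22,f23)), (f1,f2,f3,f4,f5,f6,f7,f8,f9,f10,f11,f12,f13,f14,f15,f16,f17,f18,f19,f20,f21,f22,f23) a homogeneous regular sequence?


depth(R)=30
depth(R/I)=30-23=7


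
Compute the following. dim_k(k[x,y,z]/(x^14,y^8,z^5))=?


Basis: x^iy^jz^k, i<14,j<8,k<5
14*8*5=560


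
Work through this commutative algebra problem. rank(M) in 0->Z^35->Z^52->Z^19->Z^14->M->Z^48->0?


Alt sum=0:
(-1)^0*35 + (-1)^1*52 + (-1)^2*19 + (-1)^3*14 + (-1)^4*? + (-1)^5*48=0
rank(M)=60


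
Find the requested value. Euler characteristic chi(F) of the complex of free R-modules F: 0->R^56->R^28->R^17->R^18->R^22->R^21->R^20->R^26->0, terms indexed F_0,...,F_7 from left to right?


chi = sum (-1)^i * rank:
(-1)^0*56=56
(-1)^1*28=-28
(-1)^2*17=17
(-1)^3*18=-18
(-1)^4*22=22
(-1)^5*21=-21
(-1)^6*20=20
(-1)^7*26=-26
chi=22


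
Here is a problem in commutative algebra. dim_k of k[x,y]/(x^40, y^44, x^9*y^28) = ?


k[x,y]/I, I = (x^40, y^44, x^9*y^28)
Rect: 40x44=1760. Corner: (40-9)x(44-28)=496.
dim = 1760-496 = 1264


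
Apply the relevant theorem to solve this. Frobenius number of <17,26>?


gcd(17,26)=1 => F=ab-a-b=17*26-17-26=442-43=399


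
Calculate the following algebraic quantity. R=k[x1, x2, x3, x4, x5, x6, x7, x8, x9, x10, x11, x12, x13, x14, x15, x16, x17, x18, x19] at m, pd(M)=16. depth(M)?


pd+depth=depth(R)=19
depth=19-16=3


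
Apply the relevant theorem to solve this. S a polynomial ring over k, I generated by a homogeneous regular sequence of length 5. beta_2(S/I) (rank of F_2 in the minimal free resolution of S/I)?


Regular sequence => Koszul complex is the minimal free resolution.
Syz_1 minimally generated by Koszul relations f_i*e_j - f_j*e_i (i<j): mu(Syz_1) = beta_2 = C(m,2) = m(m-1)/2
m=5
5*4/2 = 10


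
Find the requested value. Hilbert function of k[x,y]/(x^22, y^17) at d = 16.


k[x,y], I = (x^22, y^17), d = 16
Need i < 22 and d-i < 17.
Range: 0 <= i <= 16.
H(16) = 17


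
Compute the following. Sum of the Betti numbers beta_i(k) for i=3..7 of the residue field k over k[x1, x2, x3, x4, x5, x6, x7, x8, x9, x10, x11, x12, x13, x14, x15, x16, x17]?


Koszul resolution: beta_i(k)=C(n,i), n=17
C(17,3)=680, C(17,4)=2380, C(17,5)=6188, C(17,6)=12376, C(17,7)=19448
Sum=41072


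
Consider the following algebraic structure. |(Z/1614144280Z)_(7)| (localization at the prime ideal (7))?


7-primary part: 1614144280=7^9*40
Size=7^9=40353607


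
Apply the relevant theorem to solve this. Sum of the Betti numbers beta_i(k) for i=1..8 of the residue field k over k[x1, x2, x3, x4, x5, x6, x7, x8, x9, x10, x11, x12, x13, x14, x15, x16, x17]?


Koszul resolution: beta_i(k)=C(n,i), n=17
C(17,1)=17, C(17,2)=136, C(17,3)=680, C(17,4)=2380, C(17,5)=6188, C(17,6)=12376, C(17,7)=19448, C(17,8)=24310
Sum=65535


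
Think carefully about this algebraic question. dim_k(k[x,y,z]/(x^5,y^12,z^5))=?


Basis: x^iy^jz^k, i<5,j<12,k<5
5*12*5=300


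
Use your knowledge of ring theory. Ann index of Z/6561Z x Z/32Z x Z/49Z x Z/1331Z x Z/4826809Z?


Exponent = lcm of the cyclic orders; pairwise coprime => product.
3^8*2^5*7^2*11^3*13^6=6561*32*49*1331*4826809=66092817412413792


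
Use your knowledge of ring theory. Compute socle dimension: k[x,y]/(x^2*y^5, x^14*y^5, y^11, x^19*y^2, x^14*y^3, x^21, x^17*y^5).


Socle = ann(m) = span of standard monomials u with x*u, y*u in I (staircase corners).
Redundant generators: x^17*y^5, x^14*y^5
Minimal generators: x^21, x^19*y^2, x^14*y^3, x^2*y^5, y^11
Corners: xy^10, x^13y^4, x^18y^2, x^20y
Socle dim=4


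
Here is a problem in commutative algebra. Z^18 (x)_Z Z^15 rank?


rank(M(x)N) = rank(M)*rank(N)
18*15 = 270


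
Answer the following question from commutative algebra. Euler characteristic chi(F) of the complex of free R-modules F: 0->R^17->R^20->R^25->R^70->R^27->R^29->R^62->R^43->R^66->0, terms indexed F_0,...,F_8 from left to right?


chi = sum (-1)^i * rank:
(-1)^0*17=17
(-1)^1*20=-20
(-1)^2*25=25
(-1)^3*70=-70
(-1)^4*27=27
(-1)^5*29=-29
(-1)^6*62=62
(-1)^7*43=-43
(-1)^8*66=66
chi=35


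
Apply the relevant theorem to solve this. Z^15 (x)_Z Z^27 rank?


rank(M(x)N) = rank(M)*rank(N)
15*27 = 405


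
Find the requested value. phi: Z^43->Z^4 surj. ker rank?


rank(ker) = 43-4 = 39


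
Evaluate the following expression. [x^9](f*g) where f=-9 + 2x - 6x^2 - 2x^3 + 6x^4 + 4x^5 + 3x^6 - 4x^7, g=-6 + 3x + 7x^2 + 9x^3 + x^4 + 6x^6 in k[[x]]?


[x^9] = sum a_i*b_j, i+j=9
  -2*6=-12
  4*1=4
  3*9=27
  -4*7=-28
Sum=-9
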